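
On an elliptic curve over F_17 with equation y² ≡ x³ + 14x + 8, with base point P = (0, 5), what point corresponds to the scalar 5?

(5, 13)

Double-and-add on 5 = (101)₂. Start with P = (0, 5) for the leading 1-bit.
double: tangent at (0, 5): λ = (3·0² + 14)/(2·5) ≡ 14/10. 10⁻¹ ≡ 12 (mod 17) since 10·12 = 120 ≡ 1, so λ ≡ 14·12 ≡ 15.
  x = λ² - 0 - 0 = 225 - 0 ≡ 4; y = λ·(0 - 4) - 5 ≡ 3. → (4, 3)
double: tangent at (4, 3): λ = (3·4² + 14)/(2·3) ≡ 11/6. 6⁻¹ ≡ 3 (mod 17) since 6·3 = 18 ≡ 1, so λ ≡ 11·3 ≡ 16.
  x = λ² - 4 - 4 = 256 - 8 ≡ 10; y = λ·(4 - 10) - 3 ≡ 3. → (10, 3)
add P: (10, 3) + (0, 5). λ = (5 - 3)/(0 - 10) ≡ 2/7 mod 17. 7⁻¹ ≡ 5 (mod 17), so λ ≡ 10.
  x = λ² - 10 - 0 = 100 - 10 ≡ 5; y = λ·(10 - 5) - 3 ≡ 13. → (5, 13)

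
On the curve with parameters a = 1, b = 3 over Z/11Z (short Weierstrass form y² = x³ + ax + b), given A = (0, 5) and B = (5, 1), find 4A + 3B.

(3, 0)

First 4A:
Repeated addition: build up to 4A.
2A: tangent at (0, 5): λ = (3·0² + 1)/(2·5) ≡ 1/10. 10⁻¹ ≡ 10 (mod 11), so λ ≡ 1·10 ≡ 10.
  x = λ² - 0 - 0 = 100 - 0 ≡ 1; y = λ·(0 - 1) - 5 ≡ 7. → (1, 7)
3A: (1, 7) + (0, 5). λ = (5 - 7)/(0 - 1) ≡ 9/10 mod 11. 10⁻¹ ≡ 10 (mod 11) since 10·10 = 100 ≡ 1, so λ ≡ 2.
  x = λ² - 1 - 0 = 4 - 1 ≡ 3; y = λ·(1 - 3) - 7 ≡ 0. → (3, 0)
4A: (3, 0) + (0, 5). λ = (5 - 0)/(0 - 3) ≡ 5/8 mod 11. 8⁻¹ ≡ 7 (mod 11), so λ ≡ 2.
  x = λ² - 3 - 0 = 4 - 3 ≡ 1; y = λ·(3 - 1) - 0 ≡ 4. → (1, 4)
4A = (1, 4).
Next 3B:
Repeated addition: build up to 3B.
2B: tangent at (5, 1): λ = (3·5² + 1)/(2·1) ≡ 10/2. 2⁻¹ ≡ 6 (mod 11) since 2·6 = 12 ≡ 1, so λ ≡ 10·6 ≡ 5.
  x = λ² - 5 - 5 = 25 - 10 ≡ 4; y = λ·(5 - 4) - 1 ≡ 4. → (4, 4)
3B: (4, 4) + (5, 1). λ = (1 - 4)/(5 - 4) ≡ 8/1 mod 11. 1⁻¹ ≡ 1 (mod 11) since 1·1 = 1 ≡ 1, so λ ≡ 8.
  x = λ² - 4 - 5 = 64 - 9 ≡ 0; y = λ·(4 - 0) - 4 ≡ 6. → (0, 6)
3B = (0, 6).
Finally 4A + 3B:
(1, 4) + (0, 6). λ = (6 - 4)/(0 - 1) ≡ 2/10 mod 11. 10⁻¹ ≡ 10 (mod 11) since 10·10 = 100 ≡ 1, so λ ≡ 9.
  x = λ² - 1 - 0 = 81 - 1 ≡ 3; y = λ·(1 - 3) - 4 ≡ 0. → (3, 0)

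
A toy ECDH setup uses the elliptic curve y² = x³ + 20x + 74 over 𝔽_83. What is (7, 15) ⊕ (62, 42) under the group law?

(18, 46)

(7, 15) + (62, 42). λ = (42 - 15)/(62 - 7) ≡ 27/55 mod 83. 55⁻¹ ≡ 80 (mod 83), so λ ≡ 2.
  x = λ² - 7 - 62 = 4 - 69 ≡ 18; y = λ·(7 - 18) - 15 ≡ 46. → (18, 46)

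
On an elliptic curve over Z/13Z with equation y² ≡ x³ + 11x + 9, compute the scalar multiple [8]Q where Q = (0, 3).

Double-and-add on 8 = (1000)₂. Start with Q = (0, 3) for the leading 1-bit.
double: tangent at (0, 3): λ = (3·0² + 11)/(2·3) ≡ 11/6. 6⁻¹ ≡ 11 (mod 13) since 6·11 = 66 ≡ 1, so λ ≡ 11·11 ≡ 4.
  x = λ² - 0 - 0 = 16 - 0 ≡ 3; y = λ·(0 - 3) - 3 ≡ 11. → (3, 11)
double: tangent at (3, 11): λ = (3·3² + 11)/(2·11) ≡ 12/9. 9⁻¹ ≡ 3 (mod 13) since 9·3 = 27 ≡ 1, so λ ≡ 12·3 ≡ 10.
  x = λ² - 3 - 3 = 100 - 6 ≡ 3; y = λ·(3 - 3) - 11 ≡ 2. → (3, 2)
double: tangent at (3, 2): λ = (3·3² + 11)/(2·2) ≡ 12/4. 4⁻¹ ≡ 10 (mod 13), so λ ≡ 12·10 ≡ 3.
  x = λ² - 3 - 3 = 9 - 6 ≡ 3; y = λ·(3 - 3) - 2 ≡ 11. → (3, 11)

(3, 11)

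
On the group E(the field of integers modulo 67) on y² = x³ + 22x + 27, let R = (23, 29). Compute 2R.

tangent at (23, 29): λ = (3·23² + 22)/(2·29) ≡ 1/58. 58⁻¹ ≡ 52 (mod 67) since 58·52 = 3016 ≡ 1, so λ ≡ 1·52 ≡ 52.
  x = λ² - 23 - 23 = 2704 - 46 ≡ 45; y = λ·(23 - 45) - 29 ≡ 33. → (45, 33)

(45, 33)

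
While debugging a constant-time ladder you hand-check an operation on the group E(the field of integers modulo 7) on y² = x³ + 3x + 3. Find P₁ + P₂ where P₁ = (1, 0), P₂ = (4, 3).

(1, 0) + (4, 3). λ = (3 - 0)/(4 - 1) ≡ 3/3 mod 7. 3⁻¹ ≡ 5 (mod 7), so λ ≡ 1.
  x = λ² - 1 - 4 = 1 - 5 ≡ 3; y = λ·(1 - 3) - 0 ≡ 5. → (3, 5)

(3, 5)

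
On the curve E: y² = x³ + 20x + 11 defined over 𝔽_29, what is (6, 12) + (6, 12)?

(10, 15)

tangent at (6, 12): λ = (3·6² + 20)/(2·12) ≡ 12/24. 24⁻¹ ≡ 23 (mod 29), so λ ≡ 12·23 ≡ 15.
  x = λ² - 6 - 6 = 225 - 12 ≡ 10; y = λ·(6 - 10) - 12 ≡ 15. → (10, 15)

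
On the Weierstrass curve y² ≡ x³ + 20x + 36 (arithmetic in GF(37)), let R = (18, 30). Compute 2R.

(29, 20)

tangent at (18, 30): λ = (3·18² + 20)/(2·30) ≡ 30/23. 23⁻¹ ≡ 29 (mod 37), so λ ≡ 30·29 ≡ 19.
  x = λ² - 18 - 18 = 361 - 36 ≡ 29; y = λ·(18 - 29) - 30 ≡ 20. → (29, 20)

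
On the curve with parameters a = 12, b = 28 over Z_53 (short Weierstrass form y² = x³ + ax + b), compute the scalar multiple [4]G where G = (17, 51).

Double-and-add on 4 = (100)₂. Start with G = (17, 51) for the leading 1-bit.
double: tangent at (17, 51): λ = (3·17² + 12)/(2·51) ≡ 31/49. 49⁻¹ ≡ 13 (mod 53) since 49·13 = 637 ≡ 1, so λ ≡ 31·13 ≡ 32.
  x = λ² - 17 - 17 = 1024 - 34 ≡ 36; y = λ·(17 - 36) - 51 ≡ 30. → (36, 30)
double: tangent at (36, 30): λ = (3·36² + 12)/(2·30) ≡ 31/7. 7⁻¹ ≡ 38 (mod 53), so λ ≡ 31·38 ≡ 12.
  x = λ² - 36 - 36 = 144 - 72 ≡ 19; y = λ·(36 - 19) - 30 ≡ 15. → (19, 15)

(19, 15)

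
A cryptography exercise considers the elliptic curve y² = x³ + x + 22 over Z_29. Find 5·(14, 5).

Write Q = (14, 5).
Double-and-add on 5 = (101)₂. Start with Q = (14, 5) for the leading 1-bit.
double: tangent at (14, 5): λ = (3·14² + 1)/(2·5) ≡ 9/10. 10⁻¹ ≡ 3 (mod 29), so λ ≡ 9·3 ≡ 27.
  x = λ² - 14 - 14 = 729 - 28 ≡ 5; y = λ·(14 - 5) - 5 ≡ 6. → (5, 6)
double: tangent at (5, 6): λ = (3·5² + 1)/(2·6) ≡ 18/12. 12⁻¹ ≡ 17 (mod 29) since 12·17 = 204 ≡ 1, so λ ≡ 18·17 ≡ 16.
  x = λ² - 5 - 5 = 256 - 10 ≡ 14; y = λ·(5 - 14) - 6 ≡ 24. → (14, 24)
add Q: (14, 24) + (14, 5): same x and y₁ ≡ -y₂, so the sum is 𝒪.

O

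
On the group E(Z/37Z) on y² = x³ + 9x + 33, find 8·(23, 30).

Write Q = (23, 30).
Double-and-add on 8 = (1000)₂. Start with Q = (23, 30) for the leading 1-bit.
double: tangent at (23, 30): λ = (3·23² + 9)/(2·30) ≡ 5/23. 23⁻¹ ≡ 29 (mod 37), so λ ≡ 5·29 ≡ 34.
  x = λ² - 23 - 23 = 1156 - 46 ≡ 0; y = λ·(23 - 0) - 30 ≡ 12. → (0, 12)
double: tangent at (0, 12): λ = (3·0² + 9)/(2·12) ≡ 9/24. 24⁻¹ ≡ 17 (mod 37), so λ ≡ 9·17 ≡ 5.
  x = λ² - 0 - 0 = 25 - 0 ≡ 25; y = λ·(0 - 25) - 12 ≡ 11. → (25, 11)
double: tangent at (25, 11): λ = (3·25² + 9)/(2·11) ≡ 34/22. 22⁻¹ ≡ 32 (mod 37), so λ ≡ 34·32 ≡ 15.
  x = λ² - 25 - 25 = 225 - 50 ≡ 27; y = λ·(25 - 27) - 11 ≡ 33. → (27, 33)

(27, 33)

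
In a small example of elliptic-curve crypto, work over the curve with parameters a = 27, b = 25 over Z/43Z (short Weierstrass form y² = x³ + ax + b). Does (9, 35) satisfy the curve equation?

y² = 35² ≡ 21; x³ + 27x + 25 = 997 ≡ 8 (mod 43). 21 ≠ 8.

no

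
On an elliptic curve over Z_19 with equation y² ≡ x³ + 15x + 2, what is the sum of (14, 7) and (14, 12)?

O

The two points share x = 14 and their y-coordinates satisfy 7 + 12 ≡ 0 (mod 19), so they are inverses. Their sum is 𝒪.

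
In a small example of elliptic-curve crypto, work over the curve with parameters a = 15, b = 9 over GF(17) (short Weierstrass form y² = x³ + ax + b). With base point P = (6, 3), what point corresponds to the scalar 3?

Repeated addition: build up to 3P.
2P: tangent at (6, 3): λ = (3·6² + 15)/(2·3) ≡ 4/6. 6⁻¹ ≡ 3 (mod 17) since 6·3 = 18 ≡ 1, so λ ≡ 4·3 ≡ 12.
  x = λ² - 6 - 6 = 144 - 12 ≡ 13; y = λ·(6 - 13) - 3 ≡ 15. → (13, 15)
3P: (13, 15) + (6, 3). λ = (3 - 15)/(6 - 13) ≡ 5/10 mod 17. 10⁻¹ ≡ 12 (mod 17), so λ ≡ 9.
  x = λ² - 13 - 6 = 81 - 19 ≡ 11; y = λ·(13 - 11) - 15 ≡ 3. → (11, 3)

(11, 3)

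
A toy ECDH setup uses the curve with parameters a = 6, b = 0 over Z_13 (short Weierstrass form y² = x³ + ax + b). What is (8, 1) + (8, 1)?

tangent at (8, 1): λ = (3·8² + 6)/(2·1) ≡ 3/2. 2⁻¹ ≡ 7 (mod 13) since 2·7 = 14 ≡ 1, so λ ≡ 3·7 ≡ 8.
  x = λ² - 8 - 8 = 64 - 16 ≡ 9; y = λ·(8 - 9) - 1 ≡ 4. → (9, 4)

(9, 4)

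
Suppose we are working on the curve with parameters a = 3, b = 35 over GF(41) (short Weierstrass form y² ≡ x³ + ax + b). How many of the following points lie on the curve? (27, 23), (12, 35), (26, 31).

(27, 23): 23² ≡ 37, rhs ≡ 37 → on.
(12, 35): 35² ≡ 36, rhs ≡ 36 → on.
(26, 31): 31² ≡ 18, rhs ≡ 18 → on.

3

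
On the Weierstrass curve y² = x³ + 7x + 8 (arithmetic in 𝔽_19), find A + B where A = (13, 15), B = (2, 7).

(13, 15) + (2, 7). λ = (7 - 15)/(2 - 13) ≡ 11/8 mod 19. 8⁻¹ ≡ 12 (mod 19) since 8·12 = 96 ≡ 1, so λ ≡ 18.
  x = λ² - 13 - 2 = 324 - 15 ≡ 5; y = λ·(13 - 5) - 15 ≡ 15. → (5, 15)

(5, 15)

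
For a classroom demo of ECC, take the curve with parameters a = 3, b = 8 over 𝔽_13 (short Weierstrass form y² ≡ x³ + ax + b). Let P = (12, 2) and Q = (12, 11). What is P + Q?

The two points share x = 12 and their y-coordinates satisfy 2 + 11 ≡ 0 (mod 13), so they are inverses. Their sum is the point at infinity.

O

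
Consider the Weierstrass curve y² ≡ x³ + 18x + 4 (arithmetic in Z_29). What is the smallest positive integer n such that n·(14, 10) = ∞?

3

2P: tangent at (14, 10): λ = (3·14² + 18)/(2·10) ≡ 26/20. 20⁻¹ ≡ 16 (mod 29), so λ ≡ 26·16 ≡ 10.
  x = λ² - 14 - 14 = 100 - 28 ≡ 14; y = λ·(14 - 14) - 10 ≡ 19. → (14, 19)
3P: (14, 19) + (14, 10): same x and y₁ ≡ -y₂, so the sum is ∞.
3P = ∞, so the order is 3.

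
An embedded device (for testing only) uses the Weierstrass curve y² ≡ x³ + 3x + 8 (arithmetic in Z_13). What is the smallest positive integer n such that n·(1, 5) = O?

2P: tangent at (1, 5): λ = (3·1² + 3)/(2·5) ≡ 6/10. 10⁻¹ ≡ 4 (mod 13) since 10·4 = 40 ≡ 1, so λ ≡ 6·4 ≡ 11.
  x = λ² - 1 - 1 = 121 - 2 ≡ 2; y = λ·(1 - 2) - 5 ≡ 10. → (2, 10)
3P: (2, 10) + (1, 5). λ = (5 - 10)/(1 - 2) ≡ 8/12 mod 13. 12⁻¹ ≡ 12 (mod 13) since 12·12 = 144 ≡ 1, so λ ≡ 5.
  x = λ² - 2 - 1 = 25 - 3 ≡ 9; y = λ·(2 - 9) - 10 ≡ 7. → (9, 7)
4P: (9, 7) + (1, 5). λ = (5 - 7)/(1 - 9) ≡ 11/5 mod 13. 5⁻¹ ≡ 8 (mod 13) since 5·8 = 40 ≡ 1, so λ ≡ 10.
  x = λ² - 9 - 1 = 100 - 10 ≡ 12; y = λ·(9 - 12) - 7 ≡ 2. → (12, 2)
5P: (12, 2) + (1, 5). λ = (5 - 2)/(1 - 12) ≡ 3/2 mod 13. 2⁻¹ ≡ 7 (mod 13), so λ ≡ 8.
  x = λ² - 12 - 1 = 64 - 13 ≡ 12; y = λ·(12 - 12) - 2 ≡ 11. → (12, 11)
6P: (12, 11) + (1, 5). λ = (5 - 11)/(1 - 12) ≡ 7/2 mod 13. 2⁻¹ ≡ 7 (mod 13), so λ ≡ 10.
  x = λ² - 12 - 1 = 100 - 13 ≡ 9; y = λ·(12 - 9) - 11 ≡ 6. → (9, 6)
7P: (9, 6) + (1, 5). λ = (5 - 6)/(1 - 9) ≡ 12/5 mod 13. 5⁻¹ ≡ 8 (mod 13) since 5·8 = 40 ≡ 1, so λ ≡ 5.
  x = λ² - 9 - 1 = 25 - 10 ≡ 2; y = λ·(9 - 2) - 6 ≡ 3. → (2, 3)
8P: (2, 3) + (1, 5). λ = (5 - 3)/(1 - 2) ≡ 2/12 mod 13. 12⁻¹ ≡ 12 (mod 13) since 12·12 = 144 ≡ 1, so λ ≡ 11.
  x = λ² - 2 - 1 = 121 - 3 ≡ 1; y = λ·(2 - 1) - 3 ≡ 8. → (1, 8)
9P: (1, 8) + (1, 5): same x and y₁ ≡ -y₂, so the sum is O.
9P = O, so the order is 9.

9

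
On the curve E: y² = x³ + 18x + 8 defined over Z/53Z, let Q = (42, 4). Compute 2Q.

tangent at (42, 4): λ = (3·42² + 18)/(2·4) ≡ 10/8. 8⁻¹ ≡ 20 (mod 53), so λ ≡ 10·20 ≡ 41.
  x = λ² - 42 - 42 = 1681 - 84 ≡ 7; y = λ·(42 - 7) - 4 ≡ 0. → (7, 0)

(7, 0)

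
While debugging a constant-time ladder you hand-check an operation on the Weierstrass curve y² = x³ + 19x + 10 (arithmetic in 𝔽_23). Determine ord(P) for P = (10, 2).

2P: tangent at (10, 2): λ = (3·10² + 19)/(2·2) ≡ 20/4. 4⁻¹ ≡ 6 (mod 23), so λ ≡ 20·6 ≡ 5.
  x = λ² - 10 - 10 = 25 - 20 ≡ 5; y = λ·(10 - 5) - 2 ≡ 0. → (5, 0)
3P: (5, 0) + (10, 2). λ = (2 - 0)/(10 - 5) ≡ 2/5 mod 23. 5⁻¹ ≡ 14 (mod 23) since 5·14 = 70 ≡ 1, so λ ≡ 5.
  x = λ² - 5 - 10 = 25 - 15 ≡ 10; y = λ·(5 - 10) - 0 ≡ 21. → (10, 21)
4P: (10, 21) + (10, 2): same x and y₁ ≡ -y₂, so the sum is 𝒪.
4P = 𝒪, so the order is 4.

4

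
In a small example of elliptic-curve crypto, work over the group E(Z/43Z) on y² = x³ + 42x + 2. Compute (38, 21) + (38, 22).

The two points share x = 38 and their y-coordinates satisfy 21 + 22 ≡ 0 (mod 43), so they are inverses. Their sum is O.

O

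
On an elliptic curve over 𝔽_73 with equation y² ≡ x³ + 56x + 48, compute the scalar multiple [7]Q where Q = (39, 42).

Repeated addition: build up to 7Q.
2Q: tangent at (39, 42): λ = (3·39² + 56)/(2·42) ≡ 20/11. 11⁻¹ ≡ 20 (mod 73), so λ ≡ 20·20 ≡ 35.
  x = λ² - 39 - 39 = 1225 - 78 ≡ 52; y = λ·(39 - 52) - 42 ≡ 14. → (52, 14)
3Q: (52, 14) + (39, 42). λ = (42 - 14)/(39 - 52) ≡ 28/60 mod 73. 60⁻¹ ≡ 28 (mod 73) since 60·28 = 1680 ≡ 1, so λ ≡ 54.
  x = λ² - 52 - 39 = 2916 - 91 ≡ 51; y = λ·(52 - 51) - 14 ≡ 40. → (51, 40)
4Q: (51, 40) + (39, 42). λ = (42 - 40)/(39 - 51) ≡ 2/61 mod 73. 61⁻¹ ≡ 6 (mod 73) since 61·6 = 366 ≡ 1, so λ ≡ 12.
  x = λ² - 51 - 39 = 144 - 90 ≡ 54; y = λ·(51 - 54) - 40 ≡ 70. → (54, 70)
5Q: (54, 70) + (39, 42). λ = (42 - 70)/(39 - 54) ≡ 45/58 mod 73. 58⁻¹ ≡ 34 (mod 73) since 58·34 = 1972 ≡ 1, so λ ≡ 70.
  x = λ² - 54 - 39 = 4900 - 93 ≡ 62; y = λ·(54 - 62) - 70 ≡ 27. → (62, 27)
6Q: (62, 27) + (39, 42). λ = (42 - 27)/(39 - 62) ≡ 15/50 mod 73. 50⁻¹ ≡ 19 (mod 73), so λ ≡ 66.
  x = λ² - 62 - 39 = 4356 - 101 ≡ 21; y = λ·(62 - 21) - 27 ≡ 51. → (21, 51)
7Q: (21, 51) + (39, 42). λ = (42 - 51)/(39 - 21) ≡ 64/18 mod 73. 18⁻¹ ≡ 69 (mod 73) since 18·69 = 1242 ≡ 1, so λ ≡ 36.
  x = λ² - 21 - 39 = 1296 - 60 ≡ 68; y = λ·(21 - 68) - 51 ≡ 9. → (68, 9)

(68, 9)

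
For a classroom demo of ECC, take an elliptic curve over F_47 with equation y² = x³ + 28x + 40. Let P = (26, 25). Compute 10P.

(12, 6)

Repeated addition: build up to 10P.
2P: tangent at (26, 25): λ = (3·26² + 28)/(2·25) ≡ 35/3. 3⁻¹ ≡ 16 (mod 47), so λ ≡ 35·16 ≡ 43.
  x = λ² - 26 - 26 = 1849 - 52 ≡ 11; y = λ·(26 - 11) - 25 ≡ 9. → (11, 9)
3P: (11, 9) + (26, 25). λ = (25 - 9)/(26 - 11) ≡ 16/15 mod 47. 15⁻¹ ≡ 22 (mod 47) since 15·22 = 330 ≡ 1, so λ ≡ 23.
  x = λ² - 11 - 26 = 529 - 37 ≡ 22; y = λ·(11 - 22) - 9 ≡ 20. → (22, 20)
4P: (22, 20) + (26, 25). λ = (25 - 20)/(26 - 22) ≡ 5/4 mod 47. 4⁻¹ ≡ 12 (mod 47), so λ ≡ 13.
  x = λ² - 22 - 26 = 169 - 48 ≡ 27; y = λ·(22 - 27) - 20 ≡ 9. → (27, 9)
5P: (27, 9) + (26, 25). λ = (25 - 9)/(26 - 27) ≡ 16/46 mod 47. 46⁻¹ ≡ 46 (mod 47), so λ ≡ 31.
  x = λ² - 27 - 26 = 961 - 53 ≡ 15; y = λ·(27 - 15) - 9 ≡ 34. → (15, 34)
6P: (15, 34) + (26, 25). λ = (25 - 34)/(26 - 15) ≡ 38/11 mod 47. 11⁻¹ ≡ 30 (mod 47), so λ ≡ 12.
  x = λ² - 15 - 26 = 144 - 41 ≡ 9; y = λ·(15 - 9) - 34 ≡ 38. → (9, 38)
7P: (9, 38) + (26, 25). λ = (25 - 38)/(26 - 9) ≡ 34/17 mod 47. 17⁻¹ ≡ 36 (mod 47) since 17·36 = 612 ≡ 1, so λ ≡ 2.
  x = λ² - 9 - 26 = 4 - 35 ≡ 16; y = λ·(9 - 16) - 38 ≡ 42. → (16, 42)
8P: (16, 42) + (26, 25). λ = (25 - 42)/(26 - 16) ≡ 30/10 mod 47. 10⁻¹ ≡ 33 (mod 47), so λ ≡ 3.
  x = λ² - 16 - 26 = 9 - 42 ≡ 14; y = λ·(16 - 14) - 42 ≡ 11. → (14, 11)
9P: (14, 11) + (26, 25). λ = (25 - 11)/(26 - 14) ≡ 14/12 mod 47. 12⁻¹ ≡ 4 (mod 47), so λ ≡ 9.
  x = λ² - 14 - 26 = 81 - 40 ≡ 41; y = λ·(14 - 41) - 11 ≡ 28. → (41, 28)
10P: (41, 28) + (26, 25). λ = (25 - 28)/(26 - 41) ≡ 44/32 mod 47. 32⁻¹ ≡ 25 (mod 47) since 32·25 = 800 ≡ 1, so λ ≡ 19.
  x = λ² - 41 - 26 = 361 - 67 ≡ 12; y = λ·(41 - 12) - 28 ≡ 6. → (12, 6)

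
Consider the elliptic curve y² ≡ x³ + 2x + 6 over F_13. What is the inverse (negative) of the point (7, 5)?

-(7, 5) = (7, -5 mod 13) = (7, 8).

(7, 8)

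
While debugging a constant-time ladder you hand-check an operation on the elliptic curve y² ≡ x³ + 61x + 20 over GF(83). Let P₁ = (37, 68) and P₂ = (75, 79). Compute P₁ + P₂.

(30, 76)

(37, 68) + (75, 79). λ = (79 - 68)/(75 - 37) ≡ 11/38 mod 83. 38⁻¹ ≡ 59 (mod 83) since 38·59 = 2242 ≡ 1, so λ ≡ 68.
  x = λ² - 37 - 75 = 4624 - 112 ≡ 30; y = λ·(37 - 30) - 68 ≡ 76. → (30, 76)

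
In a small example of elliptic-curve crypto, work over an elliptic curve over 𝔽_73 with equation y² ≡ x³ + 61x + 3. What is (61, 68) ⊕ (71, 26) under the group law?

(55, 9)

(61, 68) + (71, 26). λ = (26 - 68)/(71 - 61) ≡ 31/10 mod 73. 10⁻¹ ≡ 22 (mod 73) since 10·22 = 220 ≡ 1, so λ ≡ 25.
  x = λ² - 61 - 71 = 625 - 132 ≡ 55; y = λ·(61 - 55) - 68 ≡ 9. → (55, 9)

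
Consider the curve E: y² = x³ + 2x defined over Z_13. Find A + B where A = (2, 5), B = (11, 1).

(2, 5) + (11, 1). λ = (1 - 5)/(11 - 2) ≡ 9/9 mod 13. 9⁻¹ ≡ 3 (mod 13), so λ ≡ 1.
  x = λ² - 2 - 11 = 1 - 13 ≡ 1; y = λ·(2 - 1) - 5 ≡ 9. → (1, 9)

(1, 9)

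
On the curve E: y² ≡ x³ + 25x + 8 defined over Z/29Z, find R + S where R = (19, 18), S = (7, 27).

(19, 18) + (7, 27). λ = (27 - 18)/(7 - 19) ≡ 9/17 mod 29. 17⁻¹ ≡ 12 (mod 29) since 17·12 = 204 ≡ 1, so λ ≡ 21.
  x = λ² - 19 - 7 = 441 - 26 ≡ 9; y = λ·(19 - 9) - 18 ≡ 18. → (9, 18)

(9, 18)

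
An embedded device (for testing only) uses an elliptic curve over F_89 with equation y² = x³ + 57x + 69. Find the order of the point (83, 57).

2P: tangent at (83, 57): λ = (3·83² + 57)/(2·57) ≡ 76/25. 25⁻¹ ≡ 57 (mod 89), so λ ≡ 76·57 ≡ 60.
  x = λ² - 83 - 83 = 3600 - 166 ≡ 52; y = λ·(83 - 52) - 57 ≡ 23. → (52, 23)
3P: (52, 23) + (83, 57). λ = (57 - 23)/(83 - 52) ≡ 34/31 mod 89. 31⁻¹ ≡ 23 (mod 89), so λ ≡ 70.
  x = λ² - 52 - 83 = 4900 - 135 ≡ 48; y = λ·(52 - 48) - 23 ≡ 79. → (48, 79)
4P: (48, 79) + (83, 57). λ = (57 - 79)/(83 - 48) ≡ 67/35 mod 89. 35⁻¹ ≡ 28 (mod 89) since 35·28 = 980 ≡ 1, so λ ≡ 7.
  x = λ² - 48 - 83 = 49 - 131 ≡ 7; y = λ·(48 - 7) - 79 ≡ 30. → (7, 30)
5P: (7, 30) + (83, 57). λ = (57 - 30)/(83 - 7) ≡ 27/76 mod 89. 76⁻¹ ≡ 41 (mod 89), so λ ≡ 39.
  x = λ² - 7 - 83 = 1521 - 90 ≡ 7; y = λ·(7 - 7) - 30 ≡ 59. → (7, 59)
6P: (7, 59) + (83, 57). λ = (57 - 59)/(83 - 7) ≡ 87/76 mod 89. 76⁻¹ ≡ 41 (mod 89), so λ ≡ 7.
  x = λ² - 7 - 83 = 49 - 90 ≡ 48; y = λ·(7 - 48) - 59 ≡ 10. → (48, 10)
7P: (48, 10) + (83, 57). λ = (57 - 10)/(83 - 48) ≡ 47/35 mod 89. 35⁻¹ ≡ 28 (mod 89) since 35·28 = 980 ≡ 1, so λ ≡ 70.
  x = λ² - 48 - 83 = 4900 - 131 ≡ 52; y = λ·(48 - 52) - 10 ≡ 66. → (52, 66)
8P: (52, 66) + (83, 57). λ = (57 - 66)/(83 - 52) ≡ 80/31 mod 89. 31⁻¹ ≡ 23 (mod 89), so λ ≡ 60.
  x = λ² - 52 - 83 = 3600 - 135 ≡ 83; y = λ·(52 - 83) - 66 ≡ 32. → (83, 32)
9P: (83, 32) + (83, 57): same x and y₁ ≡ -y₂, so the sum is O.
9P = O, so the order is 9.

9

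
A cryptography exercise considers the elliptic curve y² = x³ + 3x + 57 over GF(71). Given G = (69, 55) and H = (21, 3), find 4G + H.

(32, 41)

First 4G:
Double-and-add on 4 = (100)₂. Start with G = (69, 55) for the leading 1-bit.
double: tangent at (69, 55): λ = (3·69² + 3)/(2·55) ≡ 15/39. 39⁻¹ ≡ 51 (mod 71) since 39·51 = 1989 ≡ 1, so λ ≡ 15·51 ≡ 55.
  x = λ² - 69 - 69 = 3025 - 138 ≡ 47; y = λ·(69 - 47) - 55 ≡ 19. → (47, 19)
double: tangent at (47, 19): λ = (3·47² + 3)/(2·19) ≡ 27/38. 38⁻¹ ≡ 43 (mod 71), so λ ≡ 27·43 ≡ 25.
  x = λ² - 47 - 47 = 625 - 94 ≡ 34; y = λ·(47 - 34) - 19 ≡ 22. → (34, 22)
4G = (34, 22).
Finally 4G + H:
(34, 22) + (21, 3). λ = (3 - 22)/(21 - 34) ≡ 52/58 mod 71. 58⁻¹ ≡ 60 (mod 71), so λ ≡ 67.
  x = λ² - 34 - 21 = 4489 - 55 ≡ 32; y = λ·(34 - 32) - 22 ≡ 41. → (32, 41)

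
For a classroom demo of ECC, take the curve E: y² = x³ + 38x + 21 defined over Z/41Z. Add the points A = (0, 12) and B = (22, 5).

(18, 31)

(0, 12) + (22, 5). λ = (5 - 12)/(22 - 0) ≡ 34/22 mod 41. 22⁻¹ ≡ 28 (mod 41), so λ ≡ 9.
  x = λ² - 0 - 22 = 81 - 22 ≡ 18; y = λ·(0 - 18) - 12 ≡ 31. → (18, 31)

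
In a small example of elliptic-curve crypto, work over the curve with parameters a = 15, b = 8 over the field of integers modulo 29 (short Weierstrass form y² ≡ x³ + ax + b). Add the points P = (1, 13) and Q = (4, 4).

(4, 25)

(1, 13) + (4, 4). λ = (4 - 13)/(4 - 1) ≡ 20/3 mod 29. 3⁻¹ ≡ 10 (mod 29), so λ ≡ 26.
  x = λ² - 1 - 4 = 676 - 5 ≡ 4; y = λ·(1 - 4) - 13 ≡ 25. → (4, 25)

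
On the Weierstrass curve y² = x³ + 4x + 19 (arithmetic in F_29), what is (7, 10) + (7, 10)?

(9, 1)

tangent at (7, 10): λ = (3·7² + 4)/(2·10) ≡ 6/20. 20⁻¹ ≡ 16 (mod 29), so λ ≡ 6·16 ≡ 9.
  x = λ² - 7 - 7 = 81 - 14 ≡ 9; y = λ·(7 - 9) - 10 ≡ 1. → (9, 1)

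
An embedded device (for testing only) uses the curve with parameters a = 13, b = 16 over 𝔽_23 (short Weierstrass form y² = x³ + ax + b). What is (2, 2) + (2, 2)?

(2, 21)

tangent at (2, 2): λ = (3·2² + 13)/(2·2) ≡ 2/4. 4⁻¹ ≡ 6 (mod 23) since 4·6 = 24 ≡ 1, so λ ≡ 2·6 ≡ 12.
  x = λ² - 2 - 2 = 144 - 4 ≡ 2; y = λ·(2 - 2) - 2 ≡ 21. → (2, 21)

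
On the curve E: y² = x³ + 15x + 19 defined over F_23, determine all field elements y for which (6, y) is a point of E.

x³ + 15x + 19 = 325 ≡ 3 (mod 23).
Square roots of 3 mod 23: 7 and 16 (since 7² = 49 ≡ 3).

7, 16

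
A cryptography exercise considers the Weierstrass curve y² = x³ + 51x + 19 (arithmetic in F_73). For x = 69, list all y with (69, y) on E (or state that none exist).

none

x³ + 51x + 19 = 332047 ≡ 43 (mod 73).
43 is a non-residue mod 73; no y exists.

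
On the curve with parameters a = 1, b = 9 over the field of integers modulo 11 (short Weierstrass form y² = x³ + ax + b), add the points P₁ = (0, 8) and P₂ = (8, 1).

(0, 8) + (8, 1). λ = (1 - 8)/(8 - 0) ≡ 4/8 mod 11. 8⁻¹ ≡ 7 (mod 11), so λ ≡ 6.
  x = λ² - 0 - 8 = 36 - 8 ≡ 6; y = λ·(0 - 6) - 8 ≡ 0. → (6, 0)

(6, 0)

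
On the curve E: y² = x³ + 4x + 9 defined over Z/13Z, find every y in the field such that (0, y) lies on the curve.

x³ + 4x + 9 = 9 ≡ 9 (mod 13).
Square roots of 9 mod 13: 3 and 10 (since 3² = 9 ≡ 9).

3, 10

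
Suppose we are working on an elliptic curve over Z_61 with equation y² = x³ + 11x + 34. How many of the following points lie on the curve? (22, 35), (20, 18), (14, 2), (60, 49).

(22, 35): 35² ≡ 5, rhs ≡ 5 → on.
(20, 18): 18² ≡ 19, rhs ≡ 19 → on.
(14, 2): 2² ≡ 4, rhs ≡ 4 → on.
(60, 49): 49² ≡ 22, rhs ≡ 22 → on.

4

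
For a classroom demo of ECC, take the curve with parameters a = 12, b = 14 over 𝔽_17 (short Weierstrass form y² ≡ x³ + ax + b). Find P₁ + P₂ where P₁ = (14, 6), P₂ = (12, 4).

(14, 6) + (12, 4). λ = (4 - 6)/(12 - 14) ≡ 15/15 mod 17. 15⁻¹ ≡ 8 (mod 17), so λ ≡ 1.
  x = λ² - 14 - 12 = 1 - 26 ≡ 9; y = λ·(14 - 9) - 6 ≡ 16. → (9, 16)

(9, 16)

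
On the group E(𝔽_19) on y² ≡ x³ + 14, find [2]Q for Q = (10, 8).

(5, 5)

tangent at (10, 8): λ = (3·10² + 0)/(2·8) ≡ 15/16. 16⁻¹ ≡ 6 (mod 19), so λ ≡ 15·6 ≡ 14.
  x = λ² - 10 - 10 = 196 - 20 ≡ 5; y = λ·(10 - 5) - 8 ≡ 5. → (5, 5)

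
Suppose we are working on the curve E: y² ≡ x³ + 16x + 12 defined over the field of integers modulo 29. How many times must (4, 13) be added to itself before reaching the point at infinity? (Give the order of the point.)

2P: tangent at (4, 13): λ = (3·4² + 16)/(2·13) ≡ 6/26. 26⁻¹ ≡ 19 (mod 29) since 26·19 = 494 ≡ 1, so λ ≡ 6·19 ≡ 27.
  x = λ² - 4 - 4 = 729 - 8 ≡ 25; y = λ·(4 - 25) - 13 ≡ 0. → (25, 0)
3P: (25, 0) + (4, 13). λ = (13 - 0)/(4 - 25) ≡ 13/8 mod 29. 8⁻¹ ≡ 11 (mod 29) since 8·11 = 88 ≡ 1, so λ ≡ 27.
  x = λ² - 25 - 4 = 729 - 29 ≡ 4; y = λ·(25 - 4) - 0 ≡ 16. → (4, 16)
4P: (4, 16) + (4, 13): same x and y₁ ≡ -y₂, so the sum is the point at infinity.
4P = the point at infinity, so the order is 4.

4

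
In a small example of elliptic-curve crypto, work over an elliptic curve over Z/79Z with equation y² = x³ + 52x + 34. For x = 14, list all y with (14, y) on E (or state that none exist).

none

x³ + 52x + 34 = 3506 ≡ 30 (mod 79).
30 is a non-residue mod 79; no y exists.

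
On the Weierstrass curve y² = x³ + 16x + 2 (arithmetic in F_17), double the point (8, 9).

tangent at (8, 9): λ = (3·8² + 16)/(2·9) ≡ 4/1. 1⁻¹ ≡ 1 (mod 17) since 1·1 = 1 ≡ 1, so λ ≡ 4·1 ≡ 4.
  x = λ² - 8 - 8 = 16 - 16 ≡ 0; y = λ·(8 - 0) - 9 ≡ 6. → (0, 6)

(0, 6)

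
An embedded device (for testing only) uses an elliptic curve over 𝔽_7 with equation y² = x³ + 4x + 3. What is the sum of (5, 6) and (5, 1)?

The two points share x = 5 and their y-coordinates satisfy 6 + 1 ≡ 0 (mod 7), so they are inverses. Their sum is the point at infinity.

O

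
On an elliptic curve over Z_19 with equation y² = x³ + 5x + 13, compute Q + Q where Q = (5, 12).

tangent at (5, 12): λ = (3·5² + 5)/(2·12) ≡ 4/5. 5⁻¹ ≡ 4 (mod 19) since 5·4 = 20 ≡ 1, so λ ≡ 4·4 ≡ 16.
  x = λ² - 5 - 5 = 256 - 10 ≡ 18; y = λ·(5 - 18) - 12 ≡ 8. → (18, 8)

(18, 8)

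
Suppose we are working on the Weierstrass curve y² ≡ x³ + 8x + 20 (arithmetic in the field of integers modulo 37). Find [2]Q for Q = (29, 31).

tangent at (29, 31): λ = (3·29² + 8)/(2·31) ≡ 15/25. 25⁻¹ ≡ 3 (mod 37), so λ ≡ 15·3 ≡ 8.
  x = λ² - 29 - 29 = 64 - 58 ≡ 6; y = λ·(29 - 6) - 31 ≡ 5. → (6, 5)

(6, 5)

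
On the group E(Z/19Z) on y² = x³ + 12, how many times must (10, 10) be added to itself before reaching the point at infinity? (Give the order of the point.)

7

2P: tangent at (10, 10): λ = (3·10² + 0)/(2·10) ≡ 15/1. 1⁻¹ ≡ 1 (mod 19) since 1·1 = 1 ≡ 1, so λ ≡ 15·1 ≡ 15.
  x = λ² - 10 - 10 = 225 - 20 ≡ 15; y = λ·(10 - 15) - 10 ≡ 10. → (15, 10)
3P: (15, 10) + (10, 10). λ = (10 - 10)/(10 - 15) ≡ 0/14 mod 19. 14⁻¹ ≡ 15 (mod 19), so λ ≡ 0.
  x = λ² - 15 - 10 = 0 - 25 ≡ 13; y = λ·(15 - 13) - 10 ≡ 9. → (13, 9)
4P: (13, 9) + (10, 10). λ = (10 - 9)/(10 - 13) ≡ 1/16 mod 19. 16⁻¹ ≡ 6 (mod 19), so λ ≡ 6.
  x = λ² - 13 - 10 = 36 - 23 ≡ 13; y = λ·(13 - 13) - 9 ≡ 10. → (13, 10)
5P: (13, 10) + (10, 10). λ = (10 - 10)/(10 - 13) ≡ 0/16 mod 19. 16⁻¹ ≡ 6 (mod 19), so λ ≡ 0.
  x = λ² - 13 - 10 = 0 - 23 ≡ 15; y = λ·(13 - 15) - 10 ≡ 9. → (15, 9)
6P: (15, 9) + (10, 10). λ = (10 - 9)/(10 - 15) ≡ 1/14 mod 19. 14⁻¹ ≡ 15 (mod 19), so λ ≡ 15.
  x = λ² - 15 - 10 = 225 - 25 ≡ 10; y = λ·(15 - 10) - 9 ≡ 9. → (10, 9)
7P: (10, 9) + (10, 10): same x and y₁ ≡ -y₂, so the sum is the point at infinity.
7P = the point at infinity, so the order is 7.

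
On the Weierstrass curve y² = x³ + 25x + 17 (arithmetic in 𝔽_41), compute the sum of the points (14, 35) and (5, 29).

(27, 11)

(14, 35) + (5, 29). λ = (29 - 35)/(5 - 14) ≡ 35/32 mod 41. 32⁻¹ ≡ 9 (mod 41), so λ ≡ 28.
  x = λ² - 14 - 5 = 784 - 19 ≡ 27; y = λ·(14 - 27) - 35 ≡ 11. → (27, 11)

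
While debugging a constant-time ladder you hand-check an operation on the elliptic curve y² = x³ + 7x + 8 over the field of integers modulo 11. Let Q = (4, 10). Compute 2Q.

tangent at (4, 10): λ = (3·4² + 7)/(2·10) ≡ 0/9. 9⁻¹ ≡ 5 (mod 11), so λ ≡ 0·5 ≡ 0.
  x = λ² - 4 - 4 = 0 - 8 ≡ 3; y = λ·(4 - 3) - 10 ≡ 1. → (3, 1)

(3, 1)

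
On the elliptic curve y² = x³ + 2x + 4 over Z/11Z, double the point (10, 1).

tangent at (10, 1): λ = (3·10² + 2)/(2·1) ≡ 5/2. 2⁻¹ ≡ 6 (mod 11), so λ ≡ 5·6 ≡ 8.
  x = λ² - 10 - 10 = 64 - 20 ≡ 0; y = λ·(10 - 0) - 1 ≡ 2. → (0, 2)

(0, 2)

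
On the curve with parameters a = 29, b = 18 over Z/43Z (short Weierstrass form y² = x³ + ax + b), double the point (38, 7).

tangent at (38, 7): λ = (3·38² + 29)/(2·7) ≡ 18/14. 14⁻¹ ≡ 40 (mod 43), so λ ≡ 18·40 ≡ 32.
  x = λ² - 38 - 38 = 1024 - 76 ≡ 2; y = λ·(38 - 2) - 7 ≡ 27. → (2, 27)

(2, 27)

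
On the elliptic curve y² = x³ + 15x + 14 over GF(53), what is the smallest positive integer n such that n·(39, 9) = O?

7

2P: tangent at (39, 9): λ = (3·39² + 15)/(2·9) ≡ 20/18. 18⁻¹ ≡ 3 (mod 53) since 18·3 = 54 ≡ 1, so λ ≡ 20·3 ≡ 7.
  x = λ² - 39 - 39 = 49 - 78 ≡ 24; y = λ·(39 - 24) - 9 ≡ 43. → (24, 43)
3P: (24, 43) + (39, 9). λ = (9 - 43)/(39 - 24) ≡ 19/15 mod 53. 15⁻¹ ≡ 46 (mod 53), so λ ≡ 26.
  x = λ² - 24 - 39 = 676 - 63 ≡ 30; y = λ·(24 - 30) - 43 ≡ 13. → (30, 13)
4P: (30, 13) + (39, 9). λ = (9 - 13)/(39 - 30) ≡ 49/9 mod 53. 9⁻¹ ≡ 6 (mod 53) since 9·6 = 54 ≡ 1, so λ ≡ 29.
  x = λ² - 30 - 39 = 841 - 69 ≡ 30; y = λ·(30 - 30) - 13 ≡ 40. → (30, 40)
5P: (30, 40) + (39, 9). λ = (9 - 40)/(39 - 30) ≡ 22/9 mod 53. 9⁻¹ ≡ 6 (mod 53), so λ ≡ 26.
  x = λ² - 30 - 39 = 676 - 69 ≡ 24; y = λ·(30 - 24) - 40 ≡ 10. → (24, 10)
6P: (24, 10) + (39, 9). λ = (9 - 10)/(39 - 24) ≡ 52/15 mod 53. 15⁻¹ ≡ 46 (mod 53) since 15·46 = 690 ≡ 1, so λ ≡ 7.
  x = λ² - 24 - 39 = 49 - 63 ≡ 39; y = λ·(24 - 39) - 10 ≡ 44. → (39, 44)
7P: (39, 44) + (39, 9): same x and y₁ ≡ -y₂, so the sum is O.
7P = O, so the order is 7.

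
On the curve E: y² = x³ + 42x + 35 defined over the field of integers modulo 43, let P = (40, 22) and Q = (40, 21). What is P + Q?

O

The two points share x = 40 and their y-coordinates satisfy 22 + 21 ≡ 0 (mod 43), so they are inverses. Their sum is ∞.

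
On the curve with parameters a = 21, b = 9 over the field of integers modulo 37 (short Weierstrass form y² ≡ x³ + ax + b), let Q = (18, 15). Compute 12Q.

O

Double-and-add on 12 = (1100)₂. Start with Q = (18, 15) for the leading 1-bit.
double: tangent at (18, 15): λ = (3·18² + 21)/(2·15) ≡ 31/30. 30⁻¹ ≡ 21 (mod 37), so λ ≡ 31·21 ≡ 22.
  x = λ² - 18 - 18 = 484 - 36 ≡ 4; y = λ·(18 - 4) - 15 ≡ 34. → (4, 34)
add Q: (4, 34) + (18, 15). λ = (15 - 34)/(18 - 4) ≡ 18/14 mod 37. 14⁻¹ ≡ 8 (mod 37) since 14·8 = 112 ≡ 1, so λ ≡ 33.
  x = λ² - 4 - 18 = 1089 - 22 ≡ 31; y = λ·(4 - 31) - 34 ≡ 0. → (31, 0)
double: (31, 0) + (31, 0): same x and y₁ ≡ -y₂, so the sum is O.
double: O + O = O (identity).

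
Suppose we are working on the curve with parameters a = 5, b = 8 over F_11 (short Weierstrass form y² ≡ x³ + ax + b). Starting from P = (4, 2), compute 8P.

Repeated addition: build up to 8P.
2P: tangent at (4, 2): λ = (3·4² + 5)/(2·2) ≡ 9/4. 4⁻¹ ≡ 3 (mod 11), so λ ≡ 9·3 ≡ 5.
  x = λ² - 4 - 4 = 25 - 8 ≡ 6; y = λ·(4 - 6) - 2 ≡ 10. → (6, 10)
3P: (6, 10) + (4, 2). λ = (2 - 10)/(4 - 6) ≡ 3/9 mod 11. 9⁻¹ ≡ 5 (mod 11) since 9·5 = 45 ≡ 1, so λ ≡ 4.
  x = λ² - 6 - 4 = 16 - 10 ≡ 6; y = λ·(6 - 6) - 10 ≡ 1. → (6, 1)
4P: (6, 1) + (4, 2). λ = (2 - 1)/(4 - 6) ≡ 1/9 mod 11. 9⁻¹ ≡ 5 (mod 11), so λ ≡ 5.
  x = λ² - 6 - 4 = 25 - 10 ≡ 4; y = λ·(6 - 4) - 1 ≡ 9. → (4, 9)
5P: (4, 9) + (4, 2): same x and y₁ ≡ -y₂, so the sum is 𝒪.
6P: 𝒪 + (4, 2) = (4, 2) (identity).
7P: tangent at (4, 2): λ = (3·4² + 5)/(2·2) ≡ 9/4. 4⁻¹ ≡ 3 (mod 11) since 4·3 = 12 ≡ 1, so λ ≡ 9·3 ≡ 5.
  x = λ² - 4 - 4 = 25 - 8 ≡ 6; y = λ·(4 - 6) - 2 ≡ 10. → (6, 10)
8P: (6, 10) + (4, 2). λ = (2 - 10)/(4 - 6) ≡ 3/9 mod 11. 9⁻¹ ≡ 5 (mod 11), so λ ≡ 4.
  x = λ² - 6 - 4 = 16 - 10 ≡ 6; y = λ·(6 - 6) - 10 ≡ 1. → (6, 1)

(6, 1)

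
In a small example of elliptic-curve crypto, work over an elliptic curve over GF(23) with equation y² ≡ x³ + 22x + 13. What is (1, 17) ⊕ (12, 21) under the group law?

(5, 15)

(1, 17) + (12, 21). λ = (21 - 17)/(12 - 1) ≡ 4/11 mod 23. 11⁻¹ ≡ 21 (mod 23) since 11·21 = 231 ≡ 1, so λ ≡ 15.
  x = λ² - 1 - 12 = 225 - 13 ≡ 5; y = λ·(1 - 5) - 17 ≡ 15. → (5, 15)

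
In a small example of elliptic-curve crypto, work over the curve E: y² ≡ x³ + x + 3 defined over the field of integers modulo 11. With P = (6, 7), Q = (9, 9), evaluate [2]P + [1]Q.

(3, 0)

First 2P:
Repeated addition: build up to 2P.
2P: tangent at (6, 7): λ = (3·6² + 1)/(2·7) ≡ 10/3. 3⁻¹ ≡ 4 (mod 11), so λ ≡ 10·4 ≡ 7.
  x = λ² - 6 - 6 = 49 - 12 ≡ 4; y = λ·(6 - 4) - 7 ≡ 7. → (4, 7)
2P = (4, 7).
Finally 2P + Q:
(4, 7) + (9, 9). λ = (9 - 7)/(9 - 4) ≡ 2/5 mod 11. 5⁻¹ ≡ 9 (mod 11), so λ ≡ 7.
  x = λ² - 4 - 9 = 49 - 13 ≡ 3; y = λ·(4 - 3) - 7 ≡ 0. → (3, 0)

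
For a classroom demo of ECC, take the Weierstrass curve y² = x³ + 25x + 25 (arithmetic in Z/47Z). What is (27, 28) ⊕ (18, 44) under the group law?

(4, 46)

(27, 28) + (18, 44). λ = (44 - 28)/(18 - 27) ≡ 16/38 mod 47. 38⁻¹ ≡ 26 (mod 47), so λ ≡ 40.
  x = λ² - 27 - 18 = 1600 - 45 ≡ 4; y = λ·(27 - 4) - 28 ≡ 46. → (4, 46)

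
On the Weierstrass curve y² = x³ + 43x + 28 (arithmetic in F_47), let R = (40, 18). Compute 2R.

tangent at (40, 18): λ = (3·40² + 43)/(2·18) ≡ 2/36. 36⁻¹ ≡ 17 (mod 47), so λ ≡ 2·17 ≡ 34.
  x = λ² - 40 - 40 = 1156 - 80 ≡ 42; y = λ·(40 - 42) - 18 ≡ 8. → (42, 8)

(42, 8)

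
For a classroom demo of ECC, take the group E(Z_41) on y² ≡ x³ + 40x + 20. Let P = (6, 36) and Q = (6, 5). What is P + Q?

O

The two points share x = 6 and their y-coordinates satisfy 36 + 5 ≡ 0 (mod 41), so they are inverses. Their sum is 𝒪.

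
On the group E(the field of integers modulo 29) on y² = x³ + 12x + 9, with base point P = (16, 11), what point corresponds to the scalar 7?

(4, 18)

Repeated addition: build up to 7P.
2P: tangent at (16, 11): λ = (3·16² + 12)/(2·11) ≡ 26/22. 22⁻¹ ≡ 4 (mod 29) since 22·4 = 88 ≡ 1, so λ ≡ 26·4 ≡ 17.
  x = λ² - 16 - 16 = 289 - 32 ≡ 25; y = λ·(16 - 25) - 11 ≡ 10. → (25, 10)
3P: (25, 10) + (16, 11). λ = (11 - 10)/(16 - 25) ≡ 1/20 mod 29. 20⁻¹ ≡ 16 (mod 29) since 20·16 = 320 ≡ 1, so λ ≡ 16.
  x = λ² - 25 - 16 = 256 - 41 ≡ 12; y = λ·(25 - 12) - 10 ≡ 24. → (12, 24)
4P: (12, 24) + (16, 11). λ = (11 - 24)/(16 - 12) ≡ 16/4 mod 29. 4⁻¹ ≡ 22 (mod 29), so λ ≡ 4.
  x = λ² - 12 - 16 = 16 - 28 ≡ 17; y = λ·(12 - 17) - 24 ≡ 14. → (17, 14)
5P: (17, 14) + (16, 11). λ = (11 - 14)/(16 - 17) ≡ 26/28 mod 29. 28⁻¹ ≡ 28 (mod 29), so λ ≡ 3.
  x = λ² - 17 - 16 = 9 - 33 ≡ 5; y = λ·(17 - 5) - 14 ≡ 22. → (5, 22)
6P: (5, 22) + (16, 11). λ = (11 - 22)/(16 - 5) ≡ 18/11 mod 29. 11⁻¹ ≡ 8 (mod 29), so λ ≡ 28.
  x = λ² - 5 - 16 = 784 - 21 ≡ 9; y = λ·(5 - 9) - 22 ≡ 11. → (9, 11)
7P: (9, 11) + (16, 11). λ = (11 - 11)/(16 - 9) ≡ 0/7 mod 29. 7⁻¹ ≡ 25 (mod 29) since 7·25 = 175 ≡ 1, so λ ≡ 0.
  x = λ² - 9 - 16 = 0 - 25 ≡ 4; y = λ·(9 - 4) - 11 ≡ 18. → (4, 18)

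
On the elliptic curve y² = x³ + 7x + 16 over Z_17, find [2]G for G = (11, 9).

(11, 8)

tangent at (11, 9): λ = (3·11² + 7)/(2·9) ≡ 13/1. 1⁻¹ ≡ 1 (mod 17) since 1·1 = 1 ≡ 1, so λ ≡ 13·1 ≡ 13.
  x = λ² - 11 - 11 = 169 - 22 ≡ 11; y = λ·(11 - 11) - 9 ≡ 8. → (11, 8)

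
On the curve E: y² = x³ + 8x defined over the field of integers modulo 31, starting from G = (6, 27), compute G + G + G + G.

Repeated addition: build up to 4G.
2G: tangent at (6, 27): λ = (3·6² + 8)/(2·27) ≡ 23/23. 23⁻¹ ≡ 27 (mod 31), so λ ≡ 23·27 ≡ 1.
  x = λ² - 6 - 6 = 1 - 12 ≡ 20; y = λ·(6 - 20) - 27 ≡ 21. → (20, 21)
3G: (20, 21) + (6, 27). λ = (27 - 21)/(6 - 20) ≡ 6/17 mod 31. 17⁻¹ ≡ 11 (mod 31) since 17·11 = 187 ≡ 1, so λ ≡ 4.
  x = λ² - 20 - 6 = 16 - 26 ≡ 21; y = λ·(20 - 21) - 21 ≡ 6. → (21, 6)
4G: (21, 6) + (6, 27). λ = (27 - 6)/(6 - 21) ≡ 21/16 mod 31. 16⁻¹ ≡ 2 (mod 31), so λ ≡ 11.
  x = λ² - 21 - 6 = 121 - 27 ≡ 1; y = λ·(21 - 1) - 6 ≡ 28. → (1, 28)

(1, 28)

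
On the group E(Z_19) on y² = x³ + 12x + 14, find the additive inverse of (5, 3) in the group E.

-(5, 3) = (5, -3 mod 19) = (5, 16).

(5, 16)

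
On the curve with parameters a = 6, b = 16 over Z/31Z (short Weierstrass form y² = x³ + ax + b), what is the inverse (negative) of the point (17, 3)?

(17, 28)

-(17, 3) = (17, -3 mod 31) = (17, 28).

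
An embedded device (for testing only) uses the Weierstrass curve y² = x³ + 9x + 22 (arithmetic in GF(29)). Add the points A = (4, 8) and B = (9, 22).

(25, 26)

(4, 8) + (9, 22). λ = (22 - 8)/(9 - 4) ≡ 14/5 mod 29. 5⁻¹ ≡ 6 (mod 29), so λ ≡ 26.
  x = λ² - 4 - 9 = 676 - 13 ≡ 25; y = λ·(4 - 25) - 8 ≡ 26. → (25, 26)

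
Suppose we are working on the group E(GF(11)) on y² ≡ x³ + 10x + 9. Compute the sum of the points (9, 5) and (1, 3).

(9, 5) + (1, 3). λ = (3 - 5)/(1 - 9) ≡ 9/3 mod 11. 3⁻¹ ≡ 4 (mod 11) since 3·4 = 12 ≡ 1, so λ ≡ 3.
  x = λ² - 9 - 1 = 9 - 10 ≡ 10; y = λ·(9 - 10) - 5 ≡ 3. → (10, 3)

(10, 3)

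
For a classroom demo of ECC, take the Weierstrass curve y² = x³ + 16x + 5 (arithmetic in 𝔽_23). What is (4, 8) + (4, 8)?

tangent at (4, 8): λ = (3·4² + 16)/(2·8) ≡ 18/16. 16⁻¹ ≡ 13 (mod 23) since 16·13 = 208 ≡ 1, so λ ≡ 18·13 ≡ 4.
  x = λ² - 4 - 4 = 16 - 8 ≡ 8; y = λ·(4 - 8) - 8 ≡ 22. → (8, 22)

(8, 22)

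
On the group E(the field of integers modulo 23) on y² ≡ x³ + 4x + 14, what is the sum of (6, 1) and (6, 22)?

The two points share x = 6 and their y-coordinates satisfy 1 + 22 ≡ 0 (mod 23), so they are inverses. Their sum is the point at infinity.

O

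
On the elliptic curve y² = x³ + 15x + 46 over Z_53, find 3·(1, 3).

(8, 25)

Write P = (1, 3).
Repeated addition: build up to 3P.
2P: tangent at (1, 3): λ = (3·1² + 15)/(2·3) ≡ 18/6. 6⁻¹ ≡ 9 (mod 53), so λ ≡ 18·9 ≡ 3.
  x = λ² - 1 - 1 = 9 - 2 ≡ 7; y = λ·(1 - 7) - 3 ≡ 32. → (7, 32)
3P: (7, 32) + (1, 3). λ = (3 - 32)/(1 - 7) ≡ 24/47 mod 53. 47⁻¹ ≡ 44 (mod 53) since 47·44 = 2068 ≡ 1, so λ ≡ 49.
  x = λ² - 7 - 1 = 2401 - 8 ≡ 8; y = λ·(7 - 8) - 32 ≡ 25. → (8, 25)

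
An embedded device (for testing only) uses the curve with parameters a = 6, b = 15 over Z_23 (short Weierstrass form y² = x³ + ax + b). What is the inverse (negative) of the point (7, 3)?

(7, 20)

-(7, 3) = (7, -3 mod 23) = (7, 20).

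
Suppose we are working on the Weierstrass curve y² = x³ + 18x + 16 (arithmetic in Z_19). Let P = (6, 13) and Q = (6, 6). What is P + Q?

O

The two points share x = 6 and their y-coordinates satisfy 13 + 6 ≡ 0 (mod 19), so they are inverses. Their sum is the point at infinity.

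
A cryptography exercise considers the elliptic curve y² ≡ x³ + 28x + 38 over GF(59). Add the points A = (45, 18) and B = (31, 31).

(45, 18) + (31, 31). λ = (31 - 18)/(31 - 45) ≡ 13/45 mod 59. 45⁻¹ ≡ 21 (mod 59), so λ ≡ 37.
  x = λ² - 45 - 31 = 1369 - 76 ≡ 54; y = λ·(45 - 54) - 18 ≡ 3. → (54, 3)

(54, 3)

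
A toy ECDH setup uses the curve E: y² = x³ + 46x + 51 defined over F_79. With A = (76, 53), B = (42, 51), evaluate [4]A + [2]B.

(13, 70)

First 4A:
Repeated addition: build up to 4A.
2A: tangent at (76, 53): λ = (3·76² + 46)/(2·53) ≡ 73/27. 27⁻¹ ≡ 41 (mod 79), so λ ≡ 73·41 ≡ 70.
  x = λ² - 76 - 76 = 4900 - 152 ≡ 8; y = λ·(76 - 8) - 53 ≡ 46. → (8, 46)
3A: (8, 46) + (76, 53). λ = (53 - 46)/(76 - 8) ≡ 7/68 mod 79. 68⁻¹ ≡ 43 (mod 79), so λ ≡ 64.
  x = λ² - 8 - 76 = 4096 - 84 ≡ 62; y = λ·(8 - 62) - 46 ≡ 53. → (62, 53)
4A: (62, 53) + (76, 53). λ = (53 - 53)/(76 - 62) ≡ 0/14 mod 79. 14⁻¹ ≡ 17 (mod 79), so λ ≡ 0.
  x = λ² - 62 - 76 = 0 - 138 ≡ 20; y = λ·(62 - 20) - 53 ≡ 26. → (20, 26)
4A = (20, 26).
Next 2B:
Repeated addition: build up to 2B.
2B: tangent at (42, 51): λ = (3·42² + 46)/(2·51) ≡ 45/23. 23⁻¹ ≡ 55 (mod 79) since 23·55 = 1265 ≡ 1, so λ ≡ 45·55 ≡ 26.
  x = λ² - 42 - 42 = 676 - 84 ≡ 39; y = λ·(42 - 39) - 51 ≡ 27. → (39, 27)
2B = (39, 27).
Finally 4A + 2B:
(20, 26) + (39, 27). λ = (27 - 26)/(39 - 20) ≡ 1/19 mod 79. 19⁻¹ ≡ 25 (mod 79), so λ ≡ 25.
  x = λ² - 20 - 39 = 625 - 59 ≡ 13; y = λ·(20 - 13) - 26 ≡ 70. → (13, 70)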